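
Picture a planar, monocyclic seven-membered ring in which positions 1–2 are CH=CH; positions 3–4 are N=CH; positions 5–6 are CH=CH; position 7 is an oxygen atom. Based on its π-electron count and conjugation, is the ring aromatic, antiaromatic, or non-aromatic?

All ring atoms are sp² and supply a p orbital to the ring (every atom in a ring double bond is sp² and brings one electron to the p orbital; each sp² =N– keeps its lone pair in-plane and puts one electron into the π system; the oxygen donates one lone pair from its p orbital); the conjugation is uninterrupted.
Counting π electrons: 3 × 2 = 6 from the double-bond units + 2 from the O atom = 8.
8 = 4(2); a planar, fully conjugated 4n system is antiaromatic.

Antiaromatic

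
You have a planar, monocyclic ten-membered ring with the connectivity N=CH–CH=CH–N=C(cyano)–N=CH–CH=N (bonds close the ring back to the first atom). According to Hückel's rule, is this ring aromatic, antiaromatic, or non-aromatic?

Aromatic

Every ring atom contributes a p orbital perpendicular to the ring (every atom in a ring double bond is sp² and brings one electron to the p orbital; the doubly-bonded nitrogens are pyridine-type — their lone pairs lie in the ring plane, leaving one electron in the p orbital), so the π system is cyclic and fully conjugated.
π-electron count: 5 × 2 = 10 from the 5 double-bond units.
That gives a 4n+2 count (10, n = 2).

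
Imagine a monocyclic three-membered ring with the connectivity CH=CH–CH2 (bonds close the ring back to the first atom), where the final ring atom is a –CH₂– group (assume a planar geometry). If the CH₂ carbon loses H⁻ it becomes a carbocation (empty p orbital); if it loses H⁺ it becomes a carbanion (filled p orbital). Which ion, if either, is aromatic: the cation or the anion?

In both ions every ring atom is sp² and contributes a p orbital, so both rings are fully conjugated.
Cation: 1 × 2 + 0 = 2 π electrons → 4(0)+2, aromatic.
Anion: 1 × 2 + 2 = 4 π electrons → 4(1), antiaromatic.

The cation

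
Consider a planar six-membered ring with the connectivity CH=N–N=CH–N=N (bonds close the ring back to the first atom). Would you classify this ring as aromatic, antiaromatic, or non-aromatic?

Check conjugation: the double-bond atoms are sp², each contributing one p electron; the doubly-bonded nitrogens are pyridine-type — their lone pairs lie in the ring plane, leaving one electron in the p orbital — every position has a p orbital, so the cyclic π system is continuous.
Counting π electrons: 3 × 2 = 6 from the 3 double-bond units.
With 6 π electrons (n = 1), the Hückel 4n+2 condition holds.

Aromatic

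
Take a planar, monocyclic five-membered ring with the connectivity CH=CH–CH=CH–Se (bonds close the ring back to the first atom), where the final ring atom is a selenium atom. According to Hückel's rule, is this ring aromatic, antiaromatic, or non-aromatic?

All ring atoms are sp² and supply a p orbital to the ring (the double-bond atoms are sp², each contributing one p electron; the selenium donates one lone pair from its p orbital); the conjugation is uninterrupted.
Adding the contributions, 2 × 2 = 4 from the double-bond units + 2 from the Se atom = 6.
Since 6 = 4·1 + 2, the ring meets the 4n+2 criterion.
This is selenophene.

Aromatic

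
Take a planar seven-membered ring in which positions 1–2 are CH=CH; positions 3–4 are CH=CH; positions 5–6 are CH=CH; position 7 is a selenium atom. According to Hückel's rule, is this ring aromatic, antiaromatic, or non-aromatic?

Antiaromatic

All ring atoms are sp² and supply a p orbital to the ring (the double-bond atoms are sp², each contributing one p electron; the selenium donates one lone pair from its p orbital); the conjugation is uninterrupted.
Counting π electrons: 3 × 2 = 6 from the double-bond units + 2 from the Se atom = 8.
With 8 = 4·2 π electrons, Hückel's rule classifies the planar ring as antiaromatic.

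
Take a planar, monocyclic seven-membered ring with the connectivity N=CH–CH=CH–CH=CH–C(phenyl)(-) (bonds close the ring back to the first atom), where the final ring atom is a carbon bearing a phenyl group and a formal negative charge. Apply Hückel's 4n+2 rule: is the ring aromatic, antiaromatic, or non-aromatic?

Antiaromatic

All ring atoms are sp² and supply a p orbital to the ring (every atom in a ring double bond is sp² and brings one electron to the p orbital; each =N– nitrogen is pyridine-type (lone pair in the sp² plane, one electron in the p orbital); the carbanion's lone pair occupies the p orbital); the conjugation is uninterrupted.
Counting π electrons: 3 × 2 = 6 from the double-bond units + 2 from the C(phenyl)(-) atom = 8.
With 8 = 4·2 π electrons, Hückel's rule classifies the planar ring as antiaromatic.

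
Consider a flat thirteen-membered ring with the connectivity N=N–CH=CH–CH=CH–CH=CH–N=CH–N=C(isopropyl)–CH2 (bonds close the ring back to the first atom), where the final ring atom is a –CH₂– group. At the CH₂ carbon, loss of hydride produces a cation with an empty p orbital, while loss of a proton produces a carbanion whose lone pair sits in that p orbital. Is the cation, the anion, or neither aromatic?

In either ion the ring is fully conjugated: every atom, including the new sp² carbon, supplies a p orbital.
Cation: 6 × 2 + 0 = 12 π electrons → 4(3), antiaromatic.
Anion: 6 × 2 + 2 = 14 π electrons → 4(3)+2, aromatic.

The anion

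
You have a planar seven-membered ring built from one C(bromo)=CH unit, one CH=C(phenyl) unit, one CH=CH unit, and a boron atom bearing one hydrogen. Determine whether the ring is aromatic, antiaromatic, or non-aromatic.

All ring atoms are sp² and supply a p orbital to the ring (each doubly-bonded ring atom is sp² with one p-orbital electron; the boron has an empty p orbital); the conjugation is uninterrupted.
π-electron count: 3 × 2 = 6 from the double-bond units + 0 from the BH atom = 6.
Since 6 = 4·1 + 2, the ring meets the 4n+2 criterion.

Aromatic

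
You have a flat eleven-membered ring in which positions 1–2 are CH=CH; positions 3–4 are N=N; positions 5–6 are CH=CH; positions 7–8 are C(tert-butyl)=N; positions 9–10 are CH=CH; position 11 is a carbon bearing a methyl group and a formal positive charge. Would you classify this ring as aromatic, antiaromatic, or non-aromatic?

Aromatic

All ring atoms are sp² and supply a p orbital to the ring (each doubly-bonded ring atom is sp² with one p-orbital electron; the doubly-bonded nitrogens are pyridine-type — their lone pairs lie in the ring plane, leaving one electron in the p orbital; the carbocation has an empty p orbital); the conjugation is uninterrupted.
Tallying contributions gives 5 × 2 = 10 from the double-bond units + 0 from the C(methyl)(+) atom = 10.
Since 10 = 4·2 + 2, the ring meets the 4n+2 criterion.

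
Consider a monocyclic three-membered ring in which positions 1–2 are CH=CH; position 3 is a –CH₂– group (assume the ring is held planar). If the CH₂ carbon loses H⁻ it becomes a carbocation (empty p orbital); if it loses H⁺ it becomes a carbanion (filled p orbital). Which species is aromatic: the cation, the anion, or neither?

Both ions have a continuous loop of p orbitals — each ring atom is sp².
Cation: 1 × 2 + 0 = 2 π electrons → 4(0)+2, aromatic.
Anion: 1 × 2 + 2 = 4 π electrons → 4(1), antiaromatic.

The cation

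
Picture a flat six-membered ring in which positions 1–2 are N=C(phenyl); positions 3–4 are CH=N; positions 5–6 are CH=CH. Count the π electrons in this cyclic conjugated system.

Every ring atom contributes a p orbital perpendicular to the ring (every atom in a ring double bond is sp² and brings one electron to the p orbital; each =N– nitrogen is pyridine-type (lone pair in the sp² plane, one electron in the p orbital)), so the π system is cyclic and fully conjugated.
Tallying contributions gives 3 × 2 = 6 from the 3 double-bond units.

6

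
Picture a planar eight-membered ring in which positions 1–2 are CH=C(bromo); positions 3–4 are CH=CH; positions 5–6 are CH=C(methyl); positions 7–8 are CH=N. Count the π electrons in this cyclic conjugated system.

All ring atoms are sp² and supply a p orbital to the ring (each doubly-bonded ring atom is sp² with one p-orbital electron; each =N– nitrogen is pyridine-type (lone pair in the sp² plane, one electron in the p orbital)); the conjugation is uninterrupted.
Adding the contributions, 4 × 2 = 8 from the 4 double-bond units.

8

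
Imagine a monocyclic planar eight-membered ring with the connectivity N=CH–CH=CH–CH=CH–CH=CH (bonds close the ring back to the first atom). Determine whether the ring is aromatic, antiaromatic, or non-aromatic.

Antiaromatic

Every ring atom contributes a p orbital perpendicular to the ring (each doubly-bonded ring atom is sp² with one p-orbital electron; each =N– nitrogen is pyridine-type (lone pair in the sp² plane, one electron in the p orbital)), so the π system is cyclic and fully conjugated.
Tallying contributions gives 4 × 2 = 8 from the 4 double-bond units.
8 = 4(2); a planar, fully conjugated 4n system is antiaromatic.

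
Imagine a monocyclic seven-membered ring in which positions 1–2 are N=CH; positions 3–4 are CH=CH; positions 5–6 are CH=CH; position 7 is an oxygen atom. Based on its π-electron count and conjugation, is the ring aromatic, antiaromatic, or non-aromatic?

All ring atoms are sp² and supply a p orbital to the ring (every atom in a ring double bond is sp² and brings one electron to the p orbital; each sp² =N– keeps its lone pair in-plane and puts one electron into the π system; the oxygen donates one lone pair from its p orbital); the conjugation is uninterrupted.
Counting π electrons: 3 × 2 = 6 from the double-bond units + 2 from the O atom = 8.
8 is a 4n count (n = 2), so the planar conjugated ring is antiaromatic.

Antiaromatic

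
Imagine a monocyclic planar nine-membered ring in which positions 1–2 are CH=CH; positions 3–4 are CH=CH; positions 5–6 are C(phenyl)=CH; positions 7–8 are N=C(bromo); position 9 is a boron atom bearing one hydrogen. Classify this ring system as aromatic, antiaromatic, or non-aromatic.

Antiaromatic

Check conjugation: every atom in a ring double bond is sp² and brings one electron to the p orbital; the doubly-bonded nitrogens are pyridine-type — their lone pairs lie in the ring plane, leaving one electron in the p orbital; the boron has an empty p orbital — every position has a p orbital, so the cyclic π system is continuous.
Counting π electrons: 4 × 2 = 8 from the double-bond units + 0 from the BH atom = 8.
A 4n π count (8, n = 2) in a planar conjugated ring means antiaromatic.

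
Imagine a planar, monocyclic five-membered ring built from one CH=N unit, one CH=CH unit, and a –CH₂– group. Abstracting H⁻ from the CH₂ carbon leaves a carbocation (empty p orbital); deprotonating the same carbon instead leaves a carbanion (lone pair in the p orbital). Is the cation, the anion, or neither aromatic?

Both ions have a continuous loop of p orbitals — each ring atom is sp².
Cation: 2 × 2 + 0 = 4 π electrons → 4(1), antiaromatic.
Anion: 2 × 2 + 2 = 6 π electrons → 4(1)+2, aromatic.

The anion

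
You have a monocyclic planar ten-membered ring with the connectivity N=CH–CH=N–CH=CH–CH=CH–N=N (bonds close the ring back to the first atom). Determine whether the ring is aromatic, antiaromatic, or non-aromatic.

The p orbitals form a continuous loop: the double-bond atoms are sp², each contributing one p electron; each sp² =N– keeps its lone pair in-plane and puts one electron into the π system. The ring is fully conjugated.
Counting π electrons: 5 × 2 = 10 from the 5 double-bond units.
That gives a 4n+2 count (10, n = 2).

Aromatic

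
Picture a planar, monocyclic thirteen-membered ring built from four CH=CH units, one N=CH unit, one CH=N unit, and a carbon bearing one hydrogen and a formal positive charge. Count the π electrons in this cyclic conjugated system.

12

Every ring atom contributes a p orbital perpendicular to the ring (each doubly-bonded ring atom is sp² with one p-orbital electron; the doubly-bonded nitrogens are pyridine-type — their lone pairs lie in the ring plane, leaving one electron in the p orbital; the carbocation has an empty p orbital), so the π system is cyclic and fully conjugated.
Tallying contributions gives 6 × 2 = 12 from the double-bond units + 0 from the CH(+) atom = 12.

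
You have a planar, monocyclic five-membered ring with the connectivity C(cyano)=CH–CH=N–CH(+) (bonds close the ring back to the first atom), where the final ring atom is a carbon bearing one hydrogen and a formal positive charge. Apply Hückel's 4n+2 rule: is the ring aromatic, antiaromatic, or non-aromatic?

The p orbitals form a continuous loop: every atom in a ring double bond is sp² and brings one electron to the p orbital; each =N– nitrogen is pyridine-type (lone pair in the sp² plane, one electron in the p orbital); the carbocation has an empty p orbital. The ring is fully conjugated.
Counting π electrons: 2 × 2 = 4 from the double-bond units + 0 from the CH(+) atom = 4.
4 is a 4n count (n = 1), so the planar conjugated ring is antiaromatic.

Antiaromatic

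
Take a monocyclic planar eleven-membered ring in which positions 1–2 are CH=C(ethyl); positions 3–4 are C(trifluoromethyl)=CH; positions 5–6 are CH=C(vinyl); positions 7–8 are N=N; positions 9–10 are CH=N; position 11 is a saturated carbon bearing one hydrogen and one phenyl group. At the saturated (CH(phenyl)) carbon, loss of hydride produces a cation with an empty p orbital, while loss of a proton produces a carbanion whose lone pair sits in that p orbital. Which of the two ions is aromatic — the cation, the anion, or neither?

The cation

Once that carbon is sp², every ring atom has a p orbital and both ions are fully conjugated.
Cation: 5 × 2 + 0 = 10 π electrons → 4(2)+2, aromatic.
Anion: 5 × 2 + 2 = 12 π electrons → 4(3), antiaromatic.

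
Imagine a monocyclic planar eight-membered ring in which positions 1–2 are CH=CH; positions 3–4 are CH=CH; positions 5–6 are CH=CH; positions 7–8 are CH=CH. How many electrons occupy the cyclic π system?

The p orbitals form a continuous loop: each doubly-bonded ring atom is sp² with one p-orbital electron. The ring is fully conjugated.
Tallying contributions gives 4 × 2 = 8 from the 4 double-bond units.
(The species described is cyclooctatetraene.)

8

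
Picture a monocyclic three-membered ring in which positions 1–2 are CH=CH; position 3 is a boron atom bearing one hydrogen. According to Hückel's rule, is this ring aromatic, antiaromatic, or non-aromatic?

The p orbitals form a continuous loop: each doubly-bonded ring atom is sp² with one p-orbital electron; the boron has an empty p orbital. The ring is fully conjugated.
Counting π electrons: 1 × 2 = 2 from the double-bond unit + 0 from the BH atom = 2.
2 = 4(0) + 2, which satisfies Hückel's 4n+2 rule.

Aromatic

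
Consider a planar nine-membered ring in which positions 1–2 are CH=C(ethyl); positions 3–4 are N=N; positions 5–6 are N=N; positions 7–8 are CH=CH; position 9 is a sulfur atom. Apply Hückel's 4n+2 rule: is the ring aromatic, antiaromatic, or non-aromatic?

All ring atoms are sp² and supply a p orbital to the ring (each doubly-bonded ring atom is sp² with one p-orbital electron; each sp² =N– keeps its lone pair in-plane and puts one electron into the π system; the sulfur donates one lone pair from its p orbital); the conjugation is uninterrupted.
π-electron count: 4 × 2 = 8 from the double-bond units + 2 from the S atom = 10.
10 = 4(2) + 2, which satisfies Hückel's 4n+2 rule.

Aromatic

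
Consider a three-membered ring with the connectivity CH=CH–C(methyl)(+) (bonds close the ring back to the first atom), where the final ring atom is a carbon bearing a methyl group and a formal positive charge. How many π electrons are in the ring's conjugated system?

2

The p orbitals form a continuous loop: the double-bond atoms are sp², each contributing one p electron; the carbocation has an empty p orbital. The ring is fully conjugated.
π-electron count: 1 × 2 = 2 from the double-bond unit + 0 from the C(methyl)(+) atom = 2.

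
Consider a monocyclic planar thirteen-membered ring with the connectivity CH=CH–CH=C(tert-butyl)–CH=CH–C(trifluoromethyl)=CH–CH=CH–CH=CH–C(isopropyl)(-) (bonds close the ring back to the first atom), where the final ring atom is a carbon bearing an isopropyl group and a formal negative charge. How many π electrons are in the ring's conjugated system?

Every ring atom contributes a p orbital perpendicular to the ring (the double-bond atoms are sp², each contributing one p electron; the carbanion's lone pair occupies the p orbital), so the π system is cyclic and fully conjugated.
Adding the contributions, 6 × 2 = 12 from the double-bond units + 2 from the C(isopropyl)(-) atom = 14.

14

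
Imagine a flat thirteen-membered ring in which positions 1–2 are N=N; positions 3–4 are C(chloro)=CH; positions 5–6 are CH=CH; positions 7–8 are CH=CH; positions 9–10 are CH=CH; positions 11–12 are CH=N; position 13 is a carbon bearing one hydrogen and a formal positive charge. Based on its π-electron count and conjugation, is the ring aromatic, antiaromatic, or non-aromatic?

Antiaromatic

Check conjugation: the double-bond atoms are sp², each contributing one p electron; each =N– nitrogen is pyridine-type (lone pair in the sp² plane, one electron in the p orbital); the carbocation has an empty p orbital — every position has a p orbital, so the cyclic π system is continuous.
Tallying contributions gives 6 × 2 = 12 from the double-bond units + 0 from the CH(+) atom = 12.
12 = 4(3); a planar, fully conjugated 4n system is antiaromatic.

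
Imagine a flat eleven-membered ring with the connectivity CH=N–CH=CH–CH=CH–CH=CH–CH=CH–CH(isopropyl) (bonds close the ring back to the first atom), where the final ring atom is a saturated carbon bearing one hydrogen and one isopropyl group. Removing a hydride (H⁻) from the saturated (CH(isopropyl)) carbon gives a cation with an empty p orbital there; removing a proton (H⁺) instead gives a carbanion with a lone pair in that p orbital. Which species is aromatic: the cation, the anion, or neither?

In both ions every ring atom is sp² and contributes a p orbital, so both rings are fully conjugated.
Cation: 5 × 2 + 0 = 10 π electrons → 4(2)+2, aromatic.
Anion: 5 × 2 + 2 = 12 π electrons → 4(3), antiaromatic.

The cation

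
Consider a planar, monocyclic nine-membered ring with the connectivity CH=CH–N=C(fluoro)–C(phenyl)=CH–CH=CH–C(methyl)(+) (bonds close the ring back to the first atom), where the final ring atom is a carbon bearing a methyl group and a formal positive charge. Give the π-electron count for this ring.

8

The p orbitals form a continuous loop: each doubly-bonded ring atom is sp² with one p-orbital electron; each sp² =N– keeps its lone pair in-plane and puts one electron into the π system; the carbocation has an empty p orbital. The ring is fully conjugated.
Adding the contributions, 4 × 2 = 8 from the double-bond units + 0 from the C(methyl)(+) atom = 8.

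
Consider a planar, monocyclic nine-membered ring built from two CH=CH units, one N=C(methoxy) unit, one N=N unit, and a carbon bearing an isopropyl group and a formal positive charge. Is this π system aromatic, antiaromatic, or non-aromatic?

Every ring atom contributes a p orbital perpendicular to the ring (the double-bond atoms are sp², each contributing one p electron; each sp² =N– keeps its lone pair in-plane and puts one electron into the π system; the carbocation has an empty p orbital), so the π system is cyclic and fully conjugated.
Tallying contributions gives 4 × 2 = 8 from the double-bond units + 0 from the C(isopropyl)(+) atom = 8.
With 8 = 4·2 π electrons, Hückel's rule classifies the planar ring as antiaromatic.

Antiaromatic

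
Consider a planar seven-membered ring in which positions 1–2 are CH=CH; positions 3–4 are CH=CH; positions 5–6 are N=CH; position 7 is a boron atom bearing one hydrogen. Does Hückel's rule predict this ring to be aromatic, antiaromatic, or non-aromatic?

All ring atoms are sp² and supply a p orbital to the ring (every atom in a ring double bond is sp² and brings one electron to the p orbital; each sp² =N– keeps its lone pair in-plane and puts one electron into the π system; the boron has an empty p orbital); the conjugation is uninterrupted.
π-electron count: 3 × 2 = 6 from the double-bond units + 0 from the BH atom = 6.
Since 6 = 4·1 + 2, the ring meets the 4n+2 criterion.

Aromatic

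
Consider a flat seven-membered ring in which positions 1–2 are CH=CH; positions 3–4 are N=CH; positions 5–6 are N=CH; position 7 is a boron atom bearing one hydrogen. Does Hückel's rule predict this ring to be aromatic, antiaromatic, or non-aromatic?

Aromatic

The p orbitals form a continuous loop: the double-bond atoms are sp², each contributing one p electron; the doubly-bonded nitrogens are pyridine-type — their lone pairs lie in the ring plane, leaving one electron in the p orbital; the boron has an empty p orbital. The ring is fully conjugated.
π-electron count: 3 × 2 = 6 from the double-bond units + 0 from the BH atom = 6.
6 = 4(1) + 2, which satisfies Hückel's 4n+2 rule.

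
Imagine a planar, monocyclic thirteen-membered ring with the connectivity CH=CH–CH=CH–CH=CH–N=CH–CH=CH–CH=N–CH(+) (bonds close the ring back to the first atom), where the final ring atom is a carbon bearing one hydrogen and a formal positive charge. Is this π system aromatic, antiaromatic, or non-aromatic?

Antiaromatic

All ring atoms are sp² and supply a p orbital to the ring (the double-bond atoms are sp², each contributing one p electron; each sp² =N– keeps its lone pair in-plane and puts one electron into the π system; the carbocation has an empty p orbital); the conjugation is uninterrupted.
π-electron count: 6 × 2 = 12 from the double-bond units + 0 from the CH(+) atom = 12.
12 is a 4n count (n = 3), so the planar conjugated ring is antiaromatic.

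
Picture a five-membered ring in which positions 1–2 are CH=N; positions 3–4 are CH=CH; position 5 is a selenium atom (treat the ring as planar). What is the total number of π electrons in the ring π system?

Check conjugation: the double-bond atoms are sp², each contributing one p electron; the doubly-bonded nitrogens are pyridine-type — their lone pairs lie in the ring plane, leaving one electron in the p orbital; the selenium donates one lone pair from its p orbital — every position has a p orbital, so the cyclic π system is continuous.
Counting π electrons: 2 × 2 = 4 from the double-bond units + 2 from the Se atom = 6.

6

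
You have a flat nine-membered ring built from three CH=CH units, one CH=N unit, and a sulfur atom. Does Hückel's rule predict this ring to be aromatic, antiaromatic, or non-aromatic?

Aromatic

The p orbitals form a continuous loop: each doubly-bonded ring atom is sp² with one p-orbital electron; each sp² =N– keeps its lone pair in-plane and puts one electron into the π system; the sulfur donates one lone pair from its p orbital. The ring is fully conjugated.
Counting π electrons: 4 × 2 = 8 from the double-bond units + 2 from the S atom = 10.
That gives a 4n+2 count (10, n = 2).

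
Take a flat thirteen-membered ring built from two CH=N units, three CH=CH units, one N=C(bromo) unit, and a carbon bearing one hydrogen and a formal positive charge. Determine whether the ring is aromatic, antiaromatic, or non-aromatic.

Every ring atom contributes a p orbital perpendicular to the ring (every atom in a ring double bond is sp² and brings one electron to the p orbital; the doubly-bonded nitrogens are pyridine-type — their lone pairs lie in the ring plane, leaving one electron in the p orbital; the carbocation has an empty p orbital), so the π system is cyclic and fully conjugated.
Adding the contributions, 6 × 2 = 12 from the double-bond units + 0 from the CH(+) atom = 12.
A 4n π count (12, n = 3) in a planar conjugated ring means antiaromatic.

Antiaromatic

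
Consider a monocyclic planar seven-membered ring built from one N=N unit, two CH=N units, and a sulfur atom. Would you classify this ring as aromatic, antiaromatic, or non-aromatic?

Every ring atom contributes a p orbital perpendicular to the ring (every atom in a ring double bond is sp² and brings one electron to the p orbital; each =N– nitrogen is pyridine-type (lone pair in the sp² plane, one electron in the p orbital); the sulfur donates one lone pair from its p orbital), so the π system is cyclic and fully conjugated.
Counting π electrons: 3 × 2 = 6 from the double-bond units + 2 from the S atom = 8.
A 4n π count (8, n = 2) in a planar conjugated ring means antiaromatic.

Antiaromatic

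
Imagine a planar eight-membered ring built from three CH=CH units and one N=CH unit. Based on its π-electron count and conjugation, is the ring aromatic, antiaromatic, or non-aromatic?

Antiaromatic

All ring atoms are sp² and supply a p orbital to the ring (the double-bond atoms are sp², each contributing one p electron; the doubly-bonded nitrogens are pyridine-type — their lone pairs lie in the ring plane, leaving one electron in the p orbital); the conjugation is uninterrupted.
π-electron count: 4 × 2 = 8 from the 4 double-bond units.
A 4n π count (8, n = 2) in a planar conjugated ring means antiaromatic.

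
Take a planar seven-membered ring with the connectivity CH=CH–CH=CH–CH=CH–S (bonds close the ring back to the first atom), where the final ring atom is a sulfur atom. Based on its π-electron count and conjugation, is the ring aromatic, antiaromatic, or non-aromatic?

The p orbitals form a continuous loop: the double-bond atoms are sp², each contributing one p electron; the sulfur donates one lone pair from its p orbital. The ring is fully conjugated.
Counting π electrons: 3 × 2 = 6 from the double-bond units + 2 from the S atom = 8.
8 is a 4n count (n = 2), so the planar conjugated ring is antiaromatic.

Antiaromatic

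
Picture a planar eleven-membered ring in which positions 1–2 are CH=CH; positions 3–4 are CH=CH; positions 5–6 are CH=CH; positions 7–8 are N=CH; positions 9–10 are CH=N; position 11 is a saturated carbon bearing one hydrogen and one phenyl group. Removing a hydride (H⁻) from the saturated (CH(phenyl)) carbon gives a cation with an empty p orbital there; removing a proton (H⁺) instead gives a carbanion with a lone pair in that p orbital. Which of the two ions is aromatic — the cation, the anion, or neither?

In both ions every ring atom is sp² and contributes a p orbital, so both rings are fully conjugated.
Cation: 5 × 2 + 0 = 10 π electrons → 4(2)+2, aromatic.
Anion: 5 × 2 + 2 = 12 π electrons → 4(3), antiaromatic.

The cation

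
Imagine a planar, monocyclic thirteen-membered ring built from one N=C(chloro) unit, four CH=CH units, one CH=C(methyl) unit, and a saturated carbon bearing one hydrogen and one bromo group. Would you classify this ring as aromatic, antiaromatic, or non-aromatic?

At the CH(bromo) position, that saturated carbon is sp³ and has no p orbital in the ring π system; the ring's p-orbital overlap is broken there.
A ring that is not fully conjugated cannot be aromatic or antiaromatic regardless of its π-electron count.

Non-aromatic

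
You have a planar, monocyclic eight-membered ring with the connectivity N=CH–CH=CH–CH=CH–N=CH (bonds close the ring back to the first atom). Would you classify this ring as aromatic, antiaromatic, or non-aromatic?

Antiaromatic

Check conjugation: every atom in a ring double bond is sp² and brings one electron to the p orbital; each sp² =N– keeps its lone pair in-plane and puts one electron into the π system — every position has a p orbital, so the cyclic π system is continuous.
Adding the contributions, 4 × 2 = 8 from the 4 double-bond units.
8 is a 4n count (n = 2), so the planar conjugated ring is antiaromatic.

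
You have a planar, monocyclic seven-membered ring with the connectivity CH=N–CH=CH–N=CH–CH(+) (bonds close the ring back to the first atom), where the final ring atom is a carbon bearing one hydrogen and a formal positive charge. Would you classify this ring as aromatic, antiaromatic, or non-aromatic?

Aromatic

Every ring atom contributes a p orbital perpendicular to the ring (each doubly-bonded ring atom is sp² with one p-orbital electron; each sp² =N– keeps its lone pair in-plane and puts one electron into the π system; the carbocation has an empty p orbital), so the π system is cyclic and fully conjugated.
π-electron count: 3 × 2 = 6 from the double-bond units + 0 from the CH(+) atom = 6.
With 6 π electrons (n = 1), the Hückel 4n+2 condition holds.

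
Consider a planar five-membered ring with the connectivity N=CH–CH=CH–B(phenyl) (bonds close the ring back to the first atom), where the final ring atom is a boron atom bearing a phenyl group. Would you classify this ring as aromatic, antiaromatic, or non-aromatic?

Antiaromatic

All ring atoms are sp² and supply a p orbital to the ring (the double-bond atoms are sp², each contributing one p electron; each sp² =N– keeps its lone pair in-plane and puts one electron into the π system; the boron has an empty p orbital); the conjugation is uninterrupted.
Adding the contributions, 2 × 2 = 4 from the double-bond units + 0 from the B(phenyl) atom = 4.
With 4 = 4·1 π electrons, Hückel's rule classifies the planar ring as antiaromatic.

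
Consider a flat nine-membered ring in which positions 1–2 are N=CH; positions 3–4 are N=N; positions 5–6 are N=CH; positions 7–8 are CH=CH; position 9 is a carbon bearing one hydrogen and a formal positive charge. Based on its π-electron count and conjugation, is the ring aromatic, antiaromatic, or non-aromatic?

Every ring atom contributes a p orbital perpendicular to the ring (the double-bond atoms are sp², each contributing one p electron; each sp² =N– keeps its lone pair in-plane and puts one electron into the π system; the carbocation has an empty p orbital), so the π system is cyclic and fully conjugated.
Counting π electrons: 4 × 2 = 8 from the double-bond units + 0 from the CH(+) atom = 8.
8 = 4(2); a planar, fully conjugated 4n system is antiaromatic.

Antiaromatic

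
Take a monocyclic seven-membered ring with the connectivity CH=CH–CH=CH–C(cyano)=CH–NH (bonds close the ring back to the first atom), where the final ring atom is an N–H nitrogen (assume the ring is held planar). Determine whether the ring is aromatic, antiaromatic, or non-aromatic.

Antiaromatic

Check conjugation: every atom in a ring double bond is sp² and brings one electron to the p orbital; the pyrrole-type nitrogen donates its lone pair from the p orbital — every position has a p orbital, so the cyclic π system is continuous.
π-electron count: 3 × 2 = 6 from the double-bond units + 2 from the NH atom = 8.
8 = 4(2); a planar, fully conjugated 4n system is antiaromatic.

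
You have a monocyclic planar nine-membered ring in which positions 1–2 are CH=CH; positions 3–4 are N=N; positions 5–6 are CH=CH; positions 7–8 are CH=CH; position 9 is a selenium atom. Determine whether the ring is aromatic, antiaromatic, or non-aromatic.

Every ring atom contributes a p orbital perpendicular to the ring (the double-bond atoms are sp², each contributing one p electron; the doubly-bonded nitrogens are pyridine-type — their lone pairs lie in the ring plane, leaving one electron in the p orbital; the selenium donates one lone pair from its p orbital), so the π system is cyclic and fully conjugated.
Tallying contributions gives 4 × 2 = 8 from the double-bond units + 2 from the Se atom = 10.
That gives a 4n+2 count (10, n = 2).

Aromatic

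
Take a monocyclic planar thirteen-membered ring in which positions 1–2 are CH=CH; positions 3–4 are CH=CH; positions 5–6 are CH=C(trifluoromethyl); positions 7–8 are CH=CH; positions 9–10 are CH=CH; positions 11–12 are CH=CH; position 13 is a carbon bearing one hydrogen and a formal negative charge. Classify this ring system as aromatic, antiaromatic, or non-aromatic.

Every ring atom contributes a p orbital perpendicular to the ring (every atom in a ring double bond is sp² and brings one electron to the p orbital; the carbanion's lone pair occupies the p orbital), so the π system is cyclic and fully conjugated.
Adding the contributions, 6 × 2 = 12 from the double-bond units + 2 from the CH(-) atom = 14.
With 14 π electrons (n = 3), the Hückel 4n+2 condition holds.

Aromatic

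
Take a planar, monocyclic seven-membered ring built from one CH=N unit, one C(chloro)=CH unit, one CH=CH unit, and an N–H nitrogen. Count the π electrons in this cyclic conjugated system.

Check conjugation: every atom in a ring double bond is sp² and brings one electron to the p orbital; each sp² =N– keeps its lone pair in-plane and puts one electron into the π system; the pyrrole-type nitrogen donates its lone pair from the p orbital — every position has a p orbital, so the cyclic π system is continuous.
Tallying contributions gives 3 × 2 = 6 from the double-bond units + 2 from the NH atom = 8.

8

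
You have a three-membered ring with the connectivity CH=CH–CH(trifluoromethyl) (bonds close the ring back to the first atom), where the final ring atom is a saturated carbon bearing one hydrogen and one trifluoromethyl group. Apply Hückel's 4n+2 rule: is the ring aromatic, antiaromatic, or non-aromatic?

Non-aromatic

The CH(trifluoromethyl) carbon is saturated: that saturated carbon is sp³ and has no p orbital in the ring π system. Conjugation is not continuous around the ring.
A ring that is not fully conjugated cannot be aromatic or antiaromatic regardless of its π-electron count.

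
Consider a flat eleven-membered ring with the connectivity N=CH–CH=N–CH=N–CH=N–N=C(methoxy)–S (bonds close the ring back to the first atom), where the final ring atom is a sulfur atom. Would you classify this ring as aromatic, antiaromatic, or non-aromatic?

Every ring atom contributes a p orbital perpendicular to the ring (the double-bond atoms are sp², each contributing one p electron; each sp² =N– keeps its lone pair in-plane and puts one electron into the π system; the sulfur donates one lone pair from its p orbital), so the π system is cyclic and fully conjugated.
Counting π electrons: 5 × 2 = 10 from the double-bond units + 2 from the S atom = 12.
A 4n π count (12, n = 3) in a planar conjugated ring means antiaromatic.

Antiaromatic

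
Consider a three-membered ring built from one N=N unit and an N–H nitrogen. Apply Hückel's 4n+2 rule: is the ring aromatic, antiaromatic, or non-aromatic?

Every ring atom contributes a p orbital perpendicular to the ring (every atom in a ring double bond is sp² and brings one electron to the p orbital; the doubly-bonded nitrogens are pyridine-type — their lone pairs lie in the ring plane, leaving one electron in the p orbital; the pyrrole-type nitrogen donates its lone pair from the p orbital), so the π system is cyclic and fully conjugated.
π-electron count: 1 × 2 = 2 from the double-bond unit + 2 from the NH atom = 4.
4 = 4(1); a planar, fully conjugated 4n system is antiaromatic.

Antiaromatic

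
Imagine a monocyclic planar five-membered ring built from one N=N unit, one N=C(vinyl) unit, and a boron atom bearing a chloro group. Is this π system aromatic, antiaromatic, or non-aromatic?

Check conjugation: the double-bond atoms are sp², each contributing one p electron; the doubly-bonded nitrogens are pyridine-type — their lone pairs lie in the ring plane, leaving one electron in the p orbital; the boron has an empty p orbital — every position has a p orbital, so the cyclic π system is continuous.
π-electron count: 2 × 2 = 4 from the double-bond units + 0 from the B(chloro) atom = 4.
4 is a 4n count (n = 1), so the planar conjugated ring is antiaromatic.

Antiaromatic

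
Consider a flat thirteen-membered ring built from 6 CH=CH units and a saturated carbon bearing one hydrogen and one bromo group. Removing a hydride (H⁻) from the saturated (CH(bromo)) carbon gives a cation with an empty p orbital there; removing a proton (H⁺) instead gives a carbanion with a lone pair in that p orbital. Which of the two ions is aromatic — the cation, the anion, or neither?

The anion

Both ions have a continuous loop of p orbitals — each ring atom is sp².
Cation: 6 × 2 + 0 = 12 π electrons → 4(3), antiaromatic.
Anion: 6 × 2 + 2 = 14 π electrons → 4(3)+2, aromatic.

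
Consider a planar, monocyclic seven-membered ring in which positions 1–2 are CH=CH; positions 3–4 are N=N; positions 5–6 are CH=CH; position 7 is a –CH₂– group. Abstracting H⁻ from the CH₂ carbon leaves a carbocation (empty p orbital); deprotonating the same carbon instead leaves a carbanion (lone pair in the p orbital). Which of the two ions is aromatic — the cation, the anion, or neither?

In either ion the ring is fully conjugated: every atom, including the new sp² carbon, supplies a p orbital.
Cation: 3 × 2 + 0 = 6 π electrons → 4(1)+2, aromatic.
Anion: 3 × 2 + 2 = 8 π electrons → 4(2), antiaromatic.

The cation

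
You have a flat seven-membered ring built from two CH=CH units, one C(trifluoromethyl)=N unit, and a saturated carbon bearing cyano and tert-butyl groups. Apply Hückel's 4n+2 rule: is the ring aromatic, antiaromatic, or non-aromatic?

Non-aromatic

Because that saturated carbon is sp³ and has no p orbital in the ring π system at the C(cyano)(tert-butyl) position, the π system cannot extend all the way around the ring.
A ring that is not fully conjugated cannot be aromatic or antiaromatic regardless of its π-electron count.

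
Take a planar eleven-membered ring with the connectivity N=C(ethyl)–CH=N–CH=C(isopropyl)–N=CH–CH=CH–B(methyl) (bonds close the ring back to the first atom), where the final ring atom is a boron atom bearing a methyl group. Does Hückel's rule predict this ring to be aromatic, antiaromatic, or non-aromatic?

Check conjugation: every atom in a ring double bond is sp² and brings one electron to the p orbital; the doubly-bonded nitrogens are pyridine-type — their lone pairs lie in the ring plane, leaving one electron in the p orbital; the boron has an empty p orbital — every position has a p orbital, so the cyclic π system is continuous.
Counting π electrons: 5 × 2 = 10 from the double-bond units + 0 from the B(methyl) atom = 10.
10 = 4(2) + 2, which satisfies Hückel's 4n+2 rule.

Aromatic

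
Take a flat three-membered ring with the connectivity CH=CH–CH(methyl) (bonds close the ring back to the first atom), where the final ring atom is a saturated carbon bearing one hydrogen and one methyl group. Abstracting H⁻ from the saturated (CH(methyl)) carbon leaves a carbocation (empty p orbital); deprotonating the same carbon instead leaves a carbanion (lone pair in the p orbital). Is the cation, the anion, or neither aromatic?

Once that carbon is sp², every ring atom has a p orbital and both ions are fully conjugated.
Cation: 1 × 2 + 0 = 2 π electrons → 4(0)+2, aromatic.
Anion: 1 × 2 + 2 = 4 π electrons → 4(1), antiaromatic.

The cation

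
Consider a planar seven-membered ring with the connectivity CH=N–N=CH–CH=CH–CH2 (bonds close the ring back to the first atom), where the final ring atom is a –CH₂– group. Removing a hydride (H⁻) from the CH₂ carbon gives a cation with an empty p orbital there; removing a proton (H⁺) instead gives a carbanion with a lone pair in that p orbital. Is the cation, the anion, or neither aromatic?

Both ions have a continuous loop of p orbitals — each ring atom is sp².
Cation: 3 × 2 + 0 = 6 π electrons → 4(1)+2, aromatic.
Anion: 3 × 2 + 2 = 8 π electrons → 4(2), antiaromatic.

The cation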